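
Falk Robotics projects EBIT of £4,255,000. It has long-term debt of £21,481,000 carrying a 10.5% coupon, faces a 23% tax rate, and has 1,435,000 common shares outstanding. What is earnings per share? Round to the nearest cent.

£1.07

Interest = £2,255,505.00, so EBT = £4,255,000 − £2,255,505.00 = £1,999,495.00.
After tax at 23%: net income = £1,999,495.00 × 0.77 = £1,539,611.15.
Per share: £1,539,611.15 / 1,435,000 shares = £1.07.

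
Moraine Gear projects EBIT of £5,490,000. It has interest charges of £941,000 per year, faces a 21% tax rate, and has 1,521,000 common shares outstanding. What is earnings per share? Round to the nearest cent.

Pre-tax income = £5,490,000 − £941,000.00 = £4,549,000.00.
Net income = £4,549,000.00 × (1 − 0.21) = £3,593,710.00.
EPS = £3,593,710.00 ÷ 1,521,000 = £2.36.

£2.36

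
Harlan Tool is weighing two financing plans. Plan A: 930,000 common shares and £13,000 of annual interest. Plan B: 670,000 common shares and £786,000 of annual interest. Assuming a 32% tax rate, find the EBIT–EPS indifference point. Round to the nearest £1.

£2,777,962

Set EPS_A = EPS_B: (EBIT − £13,000)(1 − 0.32) ÷ 930,000 = (EBIT − £786,000)(1 − 0.32) ÷ 670,000.
Cancelling (1 − t) and cross-multiplying: 670,000·(EBIT − 13,000) = 930,000·(EBIT − 786,000).
Solving, EBIT = (786,000·930,000 − 13,000·670,000) / (930,000 − 670,000) = 722,270,000,000 / 260,000 = 2,777,961.54.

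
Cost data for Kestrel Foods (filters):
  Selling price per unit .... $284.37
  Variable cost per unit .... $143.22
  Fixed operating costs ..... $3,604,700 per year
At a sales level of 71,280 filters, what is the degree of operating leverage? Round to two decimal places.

1.56

Total contribution margin = 71,280 × $141.15 = $10,061,172.00.
EBIT = $10,061,172.00 − $3,604,700 = $6,456,472.00.
Degree of operating leverage = $10,061,172.00 / $6,456,472.00 = 1.5583.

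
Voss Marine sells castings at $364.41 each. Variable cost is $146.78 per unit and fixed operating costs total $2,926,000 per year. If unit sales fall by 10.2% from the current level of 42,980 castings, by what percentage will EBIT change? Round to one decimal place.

Total contribution margin = 42,980 × $217.63 = $9,353,737.40.
Operating income = contribution − fixed costs = $9,353,737.40 − $2,926,000 = $6,427,737.40.
DOL = contribution ÷ EBIT = $9,353,737.40 ÷ $6,427,737.40 = 1.4552.
%ΔEBIT = DOL × %ΔSales = 1.4552 × -10.2% = -14.8%.

-14.8%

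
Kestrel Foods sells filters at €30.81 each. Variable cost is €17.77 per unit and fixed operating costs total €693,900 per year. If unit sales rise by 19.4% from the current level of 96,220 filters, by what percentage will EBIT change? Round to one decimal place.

At 96,220 units, contribution = 96,220 × €13.04 = €1,254,708.80.
EBIT = €1,254,708.80 − €693,900 = €560,808.80.
So DOL = total CM / EBIT = €1,254,708.80 / €560,808.80 = 2.2373.
So EBIT moves 2.2373 × (+19.4%) = +43.4%.

+43.4%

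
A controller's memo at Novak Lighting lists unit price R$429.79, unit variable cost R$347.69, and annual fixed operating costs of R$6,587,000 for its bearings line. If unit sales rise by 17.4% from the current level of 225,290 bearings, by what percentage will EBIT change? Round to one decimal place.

+27.0%

Total contribution margin = 225,290 × R$82.10 = R$18,496,309.00.
Operating income = contribution − fixed costs = R$18,496,309.00 − R$6,587,000 = R$11,909,309.00.
DOL = contribution ÷ EBIT = R$18,496,309.00 ÷ R$11,909,309.00 = 1.5531.
So EBIT moves 1.5531 × (+17.4%) = +27.0%.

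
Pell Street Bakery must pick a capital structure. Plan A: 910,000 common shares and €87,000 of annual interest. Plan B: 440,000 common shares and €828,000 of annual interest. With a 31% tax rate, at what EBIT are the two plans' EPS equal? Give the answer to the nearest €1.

€1,521,702

Set EPS_A = EPS_B: (EBIT − €87,000)(1 − 0.31) ÷ 910,000 = (EBIT − €828,000)(1 − 0.31) ÷ 440,000.
The (1 − t) factor cancels: (EBIT − 87,000) × 440,000 = (EBIT − 828,000) × 910,000.
EBIT × (910,000 − 440,000) = 828,000 × 910,000 − 87,000 × 440,000 = 715,200,000,000, so EBIT = 715,200,000,000 ÷ 470,000 = 1,521,702.13.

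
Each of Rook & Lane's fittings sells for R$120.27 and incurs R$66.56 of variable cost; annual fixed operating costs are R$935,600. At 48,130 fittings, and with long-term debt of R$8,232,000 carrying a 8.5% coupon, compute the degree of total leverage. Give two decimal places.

2.72

At 48,130 units, contribution = 48,130 × R$53.71 = R$2,585,062.30.
Subtracting fixed costs: EBIT = R$2,585,062.30 − R$935,600 = R$1,649,462.30. Interest = R$699,720.00.
DOL = R$2,585,062.30 ÷ R$1,649,462.30 = 1.5672; DFL = R$1,649,462.30 ÷ R$949,742.30 = 1.7367.
DCL = DOL × DFL = 1.5672 × 1.7367 = 2.7218.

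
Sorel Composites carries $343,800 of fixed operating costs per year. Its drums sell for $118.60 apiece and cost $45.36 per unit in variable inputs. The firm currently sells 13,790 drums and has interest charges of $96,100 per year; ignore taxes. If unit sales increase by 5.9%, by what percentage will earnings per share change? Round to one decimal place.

At 13,790 units, contribution = 13,790 × $73.24 = $1,009,979.60.
Subtracting fixed costs: EBIT = $1,009,979.60 − $343,800 = $666,179.60.
After interest of $96,100.00, pre-tax earnings = $570,079.60.
DCL = total CM / (EBIT − I) = $1,009,979.60 / $570,079.60 = 1.7716.
EPS therefore changes by 1.7716 × (+5.9%) = +10.5%.

+10.5%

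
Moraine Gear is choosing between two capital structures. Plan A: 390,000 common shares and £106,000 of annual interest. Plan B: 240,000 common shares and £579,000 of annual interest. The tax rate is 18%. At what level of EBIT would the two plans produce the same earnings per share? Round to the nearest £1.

£1,335,800

Set EPS_A = EPS_B: (EBIT − £106,000)(1 − 0.18) ÷ 390,000 = (EBIT − £579,000)(1 − 0.18) ÷ 240,000.
Cancelling (1 − t) and cross-multiplying: 240,000·(EBIT − 106,000) = 390,000·(EBIT − 579,000).
Solving, EBIT = (579,000·390,000 − 106,000·240,000) / (390,000 − 240,000) = 200,370,000,000 / 150,000 = 1,335,800.00.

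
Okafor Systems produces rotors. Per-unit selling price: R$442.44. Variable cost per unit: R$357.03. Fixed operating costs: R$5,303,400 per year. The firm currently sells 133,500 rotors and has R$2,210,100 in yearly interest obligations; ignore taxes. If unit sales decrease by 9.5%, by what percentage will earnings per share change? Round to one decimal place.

Contribution at this volume is 133,500 × R$85.41 = R$11,402,235.00.
Subtracting fixed costs: EBIT = R$11,402,235.00 − R$5,303,400 = R$6,098,835.00.
Interest = R$2,210,100.00, so EBIT − I = R$3,888,735.00.
Degree of combined leverage = contribution ÷ (EBIT − I) = R$11,402,235.00 ÷ R$3,888,735.00 = 2.9321.
EPS therefore changes by 2.9321 × (-9.5%) = -27.9%.

-27.9%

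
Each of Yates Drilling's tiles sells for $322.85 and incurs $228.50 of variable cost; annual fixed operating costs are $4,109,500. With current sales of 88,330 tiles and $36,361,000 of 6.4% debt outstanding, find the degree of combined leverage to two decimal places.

4.39

Total contribution margin = 88,330 × $94.35 = $8,333,935.50.
Subtracting fixed costs: EBIT = $8,333,935.50 − $4,109,500 = $4,224,435.50. Interest = $2,327,104.00.
DOL = $8,333,935.50 ÷ $4,224,435.50 = 1.9728; DFL = $4,224,435.50 ÷ $1,897,331.50 = 2.2265.
DCL = DOL × DFL = 1.9728 × 2.2265 = 4.3924.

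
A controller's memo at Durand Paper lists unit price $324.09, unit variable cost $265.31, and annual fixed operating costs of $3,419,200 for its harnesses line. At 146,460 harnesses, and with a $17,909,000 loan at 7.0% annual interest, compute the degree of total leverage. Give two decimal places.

Total contribution margin = 146,460 × $58.78 = $8,608,918.80.
Operating income = contribution − fixed costs = $8,608,918.80 − $3,419,200 = $5,189,718.80. Interest = $1,253,630.00, so EBIT − I = $3,936,088.80.
DCL = contribution ÷ (EBIT − I) = $8,608,918.80 ÷ $3,936,088.80 = 2.1872.

2.19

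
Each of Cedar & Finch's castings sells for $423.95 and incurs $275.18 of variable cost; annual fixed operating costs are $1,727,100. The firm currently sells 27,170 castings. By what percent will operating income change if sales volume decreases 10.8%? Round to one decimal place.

At 27,170 units, contribution = 27,170 × $148.77 = $4,042,080.90.
EBIT = $4,042,080.90 − $1,727,100 = $2,314,980.90.
Degree of operating leverage = $4,042,080.90 / $2,314,980.90 = 1.7461.
Operating income changes by 1.7461 × -10.8% = -18.9%.

-18.9%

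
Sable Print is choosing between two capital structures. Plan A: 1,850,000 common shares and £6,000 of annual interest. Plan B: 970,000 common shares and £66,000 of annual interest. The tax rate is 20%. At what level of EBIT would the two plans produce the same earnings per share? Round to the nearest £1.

At indifference, (EBIT − 6,000)(1 − t)/1,850,000 = (EBIT − 66,000)(1 − t)/970,000.
The (1 − t) factor cancels: (EBIT − 6,000) × 970,000 = (EBIT − 66,000) × 1,850,000.
EBIT × (1,850,000 − 970,000) = 66,000 × 1,850,000 − 6,000 × 970,000 = 116,280,000,000, so EBIT = 116,280,000,000 ÷ 880,000 = 132,136.36.

£132,136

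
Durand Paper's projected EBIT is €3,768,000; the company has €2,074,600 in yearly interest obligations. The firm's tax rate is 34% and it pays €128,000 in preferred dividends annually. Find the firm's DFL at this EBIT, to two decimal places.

Annual interest charges come to €2,074,600.00.
Pre-tax preferred-dividend burden = €128,000 ÷ (1 − 0.34) = €193,939.39.
DFL = EBIT ÷ [EBIT − I − D_p/(1−t)] = €3,768,000 ÷ [€3,768,000 − €2,074,600.00 − €193,939.39] = €3,768,000 ÷ €1,499,460.61 = 2.5129.

2.51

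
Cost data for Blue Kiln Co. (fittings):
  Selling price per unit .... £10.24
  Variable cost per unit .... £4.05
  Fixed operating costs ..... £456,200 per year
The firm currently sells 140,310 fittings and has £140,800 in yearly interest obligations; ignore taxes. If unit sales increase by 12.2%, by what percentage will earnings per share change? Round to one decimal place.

+39.0%

Contribution at this volume is 140,310 × £6.19 = £868,518.90.
Operating income = contribution − fixed costs = £868,518.90 − £456,200 = £412,318.90.
After interest of £140,800.00, pre-tax earnings = £271,518.90.
Degree of combined leverage = contribution ÷ (EBIT − I) = £868,518.90 ÷ £271,518.90 = 3.1987.
%ΔEPS = DCL × %ΔSales = 3.1987 × +12.2% = +39.0%.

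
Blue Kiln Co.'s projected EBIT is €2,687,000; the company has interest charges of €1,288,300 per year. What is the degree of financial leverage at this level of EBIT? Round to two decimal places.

1.92

Annual interest charges come to €1,288,300.00.
Degree of financial leverage = EBIT / (EBIT − interest) = €2,687,000 / €1,398,700.00 = 1.9211.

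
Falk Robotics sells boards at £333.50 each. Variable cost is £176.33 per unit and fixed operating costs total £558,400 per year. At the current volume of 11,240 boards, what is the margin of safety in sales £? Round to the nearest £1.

£2,563,668

Contribution margin per unit = £333.50 − £176.33 = £157.17. Break-even units = £558,400 ÷ £157.17 = 3,552.84; break-even revenue = 3,552.84 × £333.50 = £1,184,872.43.
Current sales = 11,240 × £333.50 = £3,748,540.00.
Margin of safety = £3,748,540.00 − £1,184,872.43 = £2,563,668.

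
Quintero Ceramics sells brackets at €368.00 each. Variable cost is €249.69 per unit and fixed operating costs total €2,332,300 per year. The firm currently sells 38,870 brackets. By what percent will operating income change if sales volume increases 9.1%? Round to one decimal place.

At 38,870 units, contribution = 38,870 × €118.31 = €4,598,709.70.
Operating income = contribution − fixed costs = €4,598,709.70 − €2,332,300 = €2,266,409.70.
DOL = contribution ÷ EBIT = €4,598,709.70 ÷ €2,266,409.70 = 2.0291.
Operating income changes by 2.0291 × +9.1% = +18.5%.

+18.5%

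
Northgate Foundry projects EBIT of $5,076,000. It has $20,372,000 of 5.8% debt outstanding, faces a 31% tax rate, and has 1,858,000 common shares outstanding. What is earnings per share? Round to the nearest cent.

$1.45

Interest = $1,181,576.00, so EBT = $5,076,000 − $1,181,576.00 = $3,894,424.00.
Net income = $3,894,424.00 × (1 − 0.31) = $2,687,152.56.
Per share: $2,687,152.56 / 1,858,000 shares = $1.45.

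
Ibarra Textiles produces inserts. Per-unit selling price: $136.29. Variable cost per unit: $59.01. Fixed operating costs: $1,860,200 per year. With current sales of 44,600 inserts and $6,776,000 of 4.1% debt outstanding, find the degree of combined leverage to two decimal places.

Total contribution margin = 44,600 × $77.28 = $3,446,688.00.
Subtracting fixed costs: EBIT = $3,446,688.00 − $1,860,200 = $1,586,488.00. Interest = $277,816.00.
DOL = $3,446,688.00 ÷ $1,586,488.00 = 2.1725; DFL = $1,586,488.00 ÷ $1,308,672.00 = 1.2123.
DCL = DOL × DFL = 2.1725 × 1.2123 = 2.6337.

2.63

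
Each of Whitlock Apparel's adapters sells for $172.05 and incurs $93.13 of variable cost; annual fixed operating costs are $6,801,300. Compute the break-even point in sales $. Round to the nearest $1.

Contribution margin per unit = $172.05 − $93.13 = $78.92, a CM ratio of $78.92 ÷ $172.05 = 0.4587.
Break-even revenue = fixed costs × price ÷ CM = $6,801,300 × $172.05 ÷ $78.92 = $14,827,213.

$14,827,213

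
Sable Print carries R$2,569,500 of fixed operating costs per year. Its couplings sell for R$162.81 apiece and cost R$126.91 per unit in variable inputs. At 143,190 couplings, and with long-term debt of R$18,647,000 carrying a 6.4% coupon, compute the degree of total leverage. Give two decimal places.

3.73

Contribution at this volume is 143,190 × R$35.90 = R$5,140,521.00.
EBIT = R$5,140,521.00 − R$2,569,500 = R$2,571,021.00. Interest = R$1,193,408.00.
DOL = R$5,140,521.00 ÷ R$2,571,021.00 = 1.9994; DFL = R$2,571,021.00 ÷ R$1,377,613.00 = 1.8663.
Combined leverage = 1.9994 × 1.8663 = 3.7315.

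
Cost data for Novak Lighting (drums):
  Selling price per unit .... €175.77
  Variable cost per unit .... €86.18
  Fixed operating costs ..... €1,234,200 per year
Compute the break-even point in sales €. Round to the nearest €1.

CM per unit = €175.77 − €86.18 = €89.59; CM ratio = €89.59 / €175.77 = 0.5097.
Break-even sales = FC ÷ CM ratio = €1,234,200 × €175.77 / €89.59 = €2,421,424.

€2,421,424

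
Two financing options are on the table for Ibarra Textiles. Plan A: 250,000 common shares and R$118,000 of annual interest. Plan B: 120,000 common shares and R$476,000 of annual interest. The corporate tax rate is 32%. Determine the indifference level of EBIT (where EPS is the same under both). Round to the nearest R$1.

R$806,462

Set EPS_A = EPS_B: (EBIT − R$118,000)(1 − 0.32) ÷ 250,000 = (EBIT − R$476,000)(1 − 0.32) ÷ 120,000.
Cancelling (1 − t) and cross-multiplying: 120,000·(EBIT − 118,000) = 250,000·(EBIT − 476,000).
Solving, EBIT = (476,000·250,000 − 118,000·120,000) / (250,000 − 120,000) = 104,840,000,000 / 130,000 = 806,461.54.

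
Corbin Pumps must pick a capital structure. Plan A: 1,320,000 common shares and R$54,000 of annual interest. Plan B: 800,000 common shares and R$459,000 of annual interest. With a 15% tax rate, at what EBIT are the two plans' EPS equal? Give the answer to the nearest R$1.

R$1,082,077

Set EPS_A = EPS_B: (EBIT − R$54,000)(1 − 0.15) ÷ 1,320,000 = (EBIT − R$459,000)(1 − 0.15) ÷ 800,000.
Cancelling (1 − t) and cross-multiplying: 800,000·(EBIT − 54,000) = 1,320,000·(EBIT − 459,000).
EBIT × (1,320,000 − 800,000) = 459,000 × 1,320,000 − 54,000 × 800,000 = 562,680,000,000, so EBIT = 562,680,000,000 ÷ 520,000 = 1,082,076.92.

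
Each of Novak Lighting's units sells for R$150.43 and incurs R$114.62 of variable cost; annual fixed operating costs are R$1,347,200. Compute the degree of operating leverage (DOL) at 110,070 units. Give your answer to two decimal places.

1.52

Total contribution margin = 110,070 × R$35.81 = R$3,941,606.70.
Operating income = contribution − fixed costs = R$3,941,606.70 − R$1,347,200 = R$2,594,406.70.
Degree of operating leverage = R$3,941,606.70 / R$2,594,406.70 = 1.5193.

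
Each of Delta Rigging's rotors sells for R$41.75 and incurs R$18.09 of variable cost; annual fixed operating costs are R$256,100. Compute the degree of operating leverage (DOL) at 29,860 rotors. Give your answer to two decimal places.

Contribution at this volume is 29,860 × R$23.66 = R$706,487.60.
EBIT = R$706,487.60 − R$256,100 = R$450,387.60.
So DOL = total CM / EBIT = R$706,487.60 / R$450,387.60 = 1.5686.

1.57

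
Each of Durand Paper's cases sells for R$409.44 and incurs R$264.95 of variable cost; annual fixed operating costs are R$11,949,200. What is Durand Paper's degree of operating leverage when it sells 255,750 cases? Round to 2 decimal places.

Total contribution margin = 255,750 × R$144.49 = R$36,953,317.50.
EBIT = R$36,953,317.50 − R$11,949,200 = R$25,004,117.50.
Degree of operating leverage = R$36,953,317.50 / R$25,004,117.50 = 1.4779.

1.48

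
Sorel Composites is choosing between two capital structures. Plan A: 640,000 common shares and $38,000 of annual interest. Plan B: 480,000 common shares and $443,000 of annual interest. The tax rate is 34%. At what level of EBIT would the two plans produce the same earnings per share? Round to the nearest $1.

At indifference, (EBIT − 38,000)(1 − t)/640,000 = (EBIT − 443,000)(1 − t)/480,000.
The (1 − t) factor cancels: (EBIT − 38,000) × 480,000 = (EBIT − 443,000) × 640,000.
EBIT × (640,000 − 480,000) = 443,000 × 640,000 − 38,000 × 480,000 = 265,280,000,000, so EBIT = 265,280,000,000 ÷ 160,000 = 1,658,000.00.

$1,658,000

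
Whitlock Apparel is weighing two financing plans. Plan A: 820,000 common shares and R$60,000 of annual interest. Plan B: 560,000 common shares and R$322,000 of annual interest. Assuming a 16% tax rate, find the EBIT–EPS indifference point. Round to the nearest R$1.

R$886,308

At indifference, (EBIT − 60,000)(1 − t)/820,000 = (EBIT − 322,000)(1 − t)/560,000.
The (1 − t) factor cancels: (EBIT − 60,000) × 560,000 = (EBIT − 322,000) × 820,000.
EBIT × (820,000 − 560,000) = 322,000 × 820,000 − 60,000 × 560,000 = 230,440,000,000, so EBIT = 230,440,000,000 ÷ 260,000 = 886,307.69.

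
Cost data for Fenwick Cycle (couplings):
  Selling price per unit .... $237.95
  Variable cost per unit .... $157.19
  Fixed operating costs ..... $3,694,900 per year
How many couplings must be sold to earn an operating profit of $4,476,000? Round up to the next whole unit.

101,176 couplings

Each unit contributes $237.95 − $157.19 = $80.76.
Need Q such that Q × $80.76 − $3,694,900 = $4,476,000, i.e. Q = $8,170,900 / $80.76 = 101,175.09 → 101,176.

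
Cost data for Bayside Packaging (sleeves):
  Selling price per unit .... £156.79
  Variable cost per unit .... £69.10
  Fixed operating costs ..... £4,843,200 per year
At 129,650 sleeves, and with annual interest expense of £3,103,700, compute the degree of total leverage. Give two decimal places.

3.32

Total contribution margin = 129,650 × £87.69 = £11,369,008.50.
EBIT = £11,369,008.50 − £4,843,200 = £6,525,808.50. Interest = £3,103,700.00, so EBIT − I = £3,422,108.50.
Degree of total leverage = total CM / (EBIT − interest) = £11,369,008.50 / £3,422,108.50 = 3.3222.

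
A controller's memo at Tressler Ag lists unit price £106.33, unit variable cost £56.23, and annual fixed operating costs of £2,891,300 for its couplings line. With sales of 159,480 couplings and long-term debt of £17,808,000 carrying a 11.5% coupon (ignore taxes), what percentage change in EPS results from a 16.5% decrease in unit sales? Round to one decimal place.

-43.2%

Contribution at this volume is 159,480 × £50.10 = £7,989,948.00.
Operating income = contribution − fixed costs = £7,989,948.00 − £2,891,300 = £5,098,648.00.
After interest of £2,047,920.00, pre-tax earnings = £3,050,728.00.
DCL = total CM / (EBIT − I) = £7,989,948.00 / £3,050,728.00 = 2.6190.
%ΔEPS = DCL × %ΔSales = 2.6190 × -16.5% = -43.2%.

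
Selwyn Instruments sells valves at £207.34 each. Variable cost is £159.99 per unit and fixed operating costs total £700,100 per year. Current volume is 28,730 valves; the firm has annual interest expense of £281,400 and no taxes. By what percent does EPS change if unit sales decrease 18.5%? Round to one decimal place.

-66.4%

Contribution at this volume is 28,730 × £47.35 = £1,360,365.50.
EBIT = £1,360,365.50 − £700,100 = £660,265.50.
Interest = £281,400.00, so EBIT − I = £378,865.50.
Degree of combined leverage = contribution ÷ (EBIT − I) = £1,360,365.50 ÷ £378,865.50 = 3.5906.
%ΔEPS = DCL × %ΔSales = 3.5906 × -18.5% = -66.4%.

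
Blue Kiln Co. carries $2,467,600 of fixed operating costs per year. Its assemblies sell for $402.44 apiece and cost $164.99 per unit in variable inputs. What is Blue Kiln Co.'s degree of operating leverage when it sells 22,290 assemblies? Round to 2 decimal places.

1.87

Total contribution margin = 22,290 × $237.45 = $5,292,760.50.
Operating income = contribution − fixed costs = $5,292,760.50 − $2,467,600 = $2,825,160.50.
Degree of operating leverage = $5,292,760.50 / $2,825,160.50 = 1.8734.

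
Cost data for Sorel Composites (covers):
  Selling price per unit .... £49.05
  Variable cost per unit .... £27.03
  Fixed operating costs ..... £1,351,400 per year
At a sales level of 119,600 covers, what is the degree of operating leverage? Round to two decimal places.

Contribution at this volume is 119,600 × £22.02 = £2,633,592.00.
Operating income = contribution − fixed costs = £2,633,592.00 − £1,351,400 = £1,282,192.00.
So DOL = total CM / EBIT = £2,633,592.00 / £1,282,192.00 = 2.0540.

2.05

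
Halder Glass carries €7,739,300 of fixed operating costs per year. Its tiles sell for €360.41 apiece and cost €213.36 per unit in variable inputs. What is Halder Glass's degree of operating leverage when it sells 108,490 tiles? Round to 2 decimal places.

At 108,490 units, contribution = 108,490 × €147.05 = €15,953,454.50.
Operating income = contribution − fixed costs = €15,953,454.50 − €7,739,300 = €8,214,154.50.
DOL = contribution ÷ EBIT = €15,953,454.50 ÷ €8,214,154.50 = 1.9422.

1.94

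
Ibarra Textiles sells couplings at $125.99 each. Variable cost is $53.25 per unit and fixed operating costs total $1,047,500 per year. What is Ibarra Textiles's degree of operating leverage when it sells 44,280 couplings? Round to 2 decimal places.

1.48

Contribution at this volume is 44,280 × $72.74 = $3,220,927.20.
Subtracting fixed costs: EBIT = $3,220,927.20 − $1,047,500 = $2,173,427.20.
So DOL = total CM / EBIT = $3,220,927.20 / $2,173,427.20 = 1.4820.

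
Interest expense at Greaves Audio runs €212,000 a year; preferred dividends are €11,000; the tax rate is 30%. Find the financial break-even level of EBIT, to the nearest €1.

Preferred dividends are paid after tax, so their pre-tax equivalent is €11,000 ÷ (1 − 0.30) = €15,714.29.
Financial break-even EBIT = interest + D_p ÷ (1 − t) = €212,000 + €15,714.29 = €227,714.29.

€227,714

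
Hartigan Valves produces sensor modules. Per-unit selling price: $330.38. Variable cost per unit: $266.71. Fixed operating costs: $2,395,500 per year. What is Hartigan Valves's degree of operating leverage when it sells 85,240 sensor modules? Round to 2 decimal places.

1.79

At 85,240 units, contribution = 85,240 × $63.67 = $5,427,230.80.
Operating income = contribution − fixed costs = $5,427,230.80 − $2,395,500 = $3,031,730.80.
DOL = contribution ÷ EBIT = $5,427,230.80 ÷ $3,031,730.80 = 1.7901.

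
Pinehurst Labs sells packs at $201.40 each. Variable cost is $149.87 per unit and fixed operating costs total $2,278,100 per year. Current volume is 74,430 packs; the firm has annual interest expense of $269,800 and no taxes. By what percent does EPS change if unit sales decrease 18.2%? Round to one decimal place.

Total contribution margin = 74,430 × $51.53 = $3,835,377.90.
EBIT = $3,835,377.90 − $2,278,100 = $1,557,277.90.
After interest of $269,800.00, pre-tax earnings = $1,287,477.90.
DCL = total CM / (EBIT − I) = $3,835,377.90 / $1,287,477.90 = 2.9790.
%ΔEPS = DCL × %ΔSales = 2.9790 × -18.2% = -54.2%.

-54.2%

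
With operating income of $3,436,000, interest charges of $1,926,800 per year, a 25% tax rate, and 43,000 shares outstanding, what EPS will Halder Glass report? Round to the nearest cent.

Pre-tax income = $3,436,000 − $1,926,800.00 = $1,509,200.00.
After tax at 25%: net income = $1,509,200.00 × 0.75 = $1,131,900.00.
Per share: $1,131,900.00 / 43,000 shares = $26.32.

$26.32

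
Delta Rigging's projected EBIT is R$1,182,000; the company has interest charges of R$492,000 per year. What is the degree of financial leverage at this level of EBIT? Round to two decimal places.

1.71

Annual interest charges come to R$492,000.00.
DFL = EBIT ÷ (EBIT − I) = R$1,182,000 ÷ (R$1,182,000 − R$492,000.00) = R$1,182,000 ÷ R$690,000.00 = 1.7130.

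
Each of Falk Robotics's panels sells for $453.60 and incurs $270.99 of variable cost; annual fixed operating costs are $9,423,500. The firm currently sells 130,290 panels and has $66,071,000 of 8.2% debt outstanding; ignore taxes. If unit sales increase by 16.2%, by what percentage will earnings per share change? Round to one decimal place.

At 130,290 units, contribution = 130,290 × $182.61 = $23,792,256.90.
EBIT = $23,792,256.90 − $9,423,500 = $14,368,756.90.
After interest of $5,417,822.00, pre-tax earnings = $8,950,934.90.
DCL = total CM / (EBIT − I) = $23,792,256.90 / $8,950,934.90 = 2.6581.
EPS therefore changes by 2.6581 × (+16.2%) = +43.1%.

+43.1%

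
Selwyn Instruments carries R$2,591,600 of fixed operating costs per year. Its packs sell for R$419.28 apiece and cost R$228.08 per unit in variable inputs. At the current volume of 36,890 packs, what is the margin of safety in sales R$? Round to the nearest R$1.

Contribution margin per unit = R$419.28 − R$228.08 = R$191.20. Break-even units = R$2,591,600 ÷ R$191.20 = 13,554.39; break-even revenue = 13,554.39 × R$419.28 = R$5,683,086.03.
Actual sales revenue = 36,890 × R$419.28 = R$15,467,239.20.
Margin of safety = R$15,467,239.20 − R$5,683,086.03 = R$9,784,153.

R$9,784,153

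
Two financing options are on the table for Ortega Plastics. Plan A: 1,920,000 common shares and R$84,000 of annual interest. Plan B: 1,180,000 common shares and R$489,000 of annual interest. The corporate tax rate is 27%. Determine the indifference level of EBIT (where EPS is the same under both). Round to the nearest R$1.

R$1,134,811

Set EPS_A = EPS_B: (EBIT − R$84,000)(1 − 0.27) ÷ 1,920,000 = (EBIT − R$489,000)(1 − 0.27) ÷ 1,180,000.
The (1 − t) factor cancels: (EBIT − 84,000) × 1,180,000 = (EBIT − 489,000) × 1,920,000.
EBIT × (1,920,000 − 1,180,000) = 489,000 × 1,920,000 − 84,000 × 1,180,000 = 839,760,000,000, so EBIT = 839,760,000,000 ÷ 740,000 = 1,134,810.81.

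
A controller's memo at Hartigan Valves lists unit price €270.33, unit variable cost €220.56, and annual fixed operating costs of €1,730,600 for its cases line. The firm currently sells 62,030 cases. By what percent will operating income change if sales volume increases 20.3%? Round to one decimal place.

+46.2%

At 62,030 units, contribution = 62,030 × €49.77 = €3,087,233.10.
EBIT = €3,087,233.10 − €1,730,600 = €1,356,633.10.
So DOL = total CM / EBIT = €3,087,233.10 / €1,356,633.10 = 2.2757.
%ΔEBIT = DOL × %ΔSales = 2.2757 × +20.3% = +46.2%.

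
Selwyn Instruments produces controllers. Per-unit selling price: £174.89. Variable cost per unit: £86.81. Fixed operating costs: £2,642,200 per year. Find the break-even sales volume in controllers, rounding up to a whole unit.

29,998 controllers

Unit CM = price − variable cost = £174.89 − £86.81 = £88.08.
Break-even volume = fixed costs ÷ CM per unit = £2,642,200 ÷ £88.08 = 29,997.73, so 29,998 controllers.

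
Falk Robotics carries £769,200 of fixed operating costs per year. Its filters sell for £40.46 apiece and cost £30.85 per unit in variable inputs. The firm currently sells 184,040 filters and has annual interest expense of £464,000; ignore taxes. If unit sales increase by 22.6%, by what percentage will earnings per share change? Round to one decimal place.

Contribution at this volume is 184,040 × £9.61 = £1,768,624.40.
EBIT = £1,768,624.40 − £769,200 = £999,424.40.
After interest of £464,000.00, pre-tax earnings = £535,424.40.
Degree of combined leverage = contribution ÷ (EBIT − I) = £1,768,624.40 ÷ £535,424.40 = 3.3032.
EPS therefore changes by 3.3032 × (+22.6%) = +74.7%.

+74.7%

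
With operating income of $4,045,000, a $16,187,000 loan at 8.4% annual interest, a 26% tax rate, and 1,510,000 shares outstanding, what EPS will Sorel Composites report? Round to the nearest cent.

$1.32

Interest = $1,359,708.00, so EBT = $4,045,000 − $1,359,708.00 = $2,685,292.00.
Net income = $2,685,292.00 × (1 − 0.26) = $1,987,116.08.
EPS = $1,987,116.08 ÷ 1,510,000 = $1.32.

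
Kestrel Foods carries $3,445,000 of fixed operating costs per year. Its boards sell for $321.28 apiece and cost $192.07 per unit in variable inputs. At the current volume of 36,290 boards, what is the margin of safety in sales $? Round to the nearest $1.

$3,093,276

Each unit contributes $321.28 − $192.07 = $129.21. Break-even units = $3,445,000 ÷ $129.21 = 26,662.02; break-even revenue = 26,662.02 × $321.28 = $8,565,974.77.
Current sales = 36,290 × $321.28 = $11,659,251.20.
Margin of safety = $11,659,251.20 − $8,565,974.77 = $3,093,276.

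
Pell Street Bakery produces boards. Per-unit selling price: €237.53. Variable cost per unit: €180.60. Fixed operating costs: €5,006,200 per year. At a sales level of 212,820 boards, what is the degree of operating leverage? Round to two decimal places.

1.70

Contribution at this volume is 212,820 × €56.93 = €12,115,842.60.
Subtracting fixed costs: EBIT = €12,115,842.60 − €5,006,200 = €7,109,642.60.
Degree of operating leverage = €12,115,842.60 / €7,109,642.60 = 1.7041.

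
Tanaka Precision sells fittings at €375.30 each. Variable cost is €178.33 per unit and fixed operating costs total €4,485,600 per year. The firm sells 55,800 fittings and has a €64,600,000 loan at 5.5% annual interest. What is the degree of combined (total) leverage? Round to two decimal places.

At 55,800 units, contribution = 55,800 × €196.97 = €10,990,926.00.
Operating income = contribution − fixed costs = €10,990,926.00 − €4,485,600 = €6,505,326.00. Interest = €3,553,000.00, so EBIT − I = €2,952,326.00.
DCL = contribution ÷ (EBIT − I) = €10,990,926.00 ÷ €2,952,326.00 = 3.7228.

3.72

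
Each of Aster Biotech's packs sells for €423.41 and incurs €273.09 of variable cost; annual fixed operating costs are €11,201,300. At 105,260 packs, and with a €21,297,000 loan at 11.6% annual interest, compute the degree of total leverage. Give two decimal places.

7.36

At 105,260 units, contribution = 105,260 × €150.32 = €15,822,683.20.
Operating income = contribution − fixed costs = €15,822,683.20 − €11,201,300 = €4,621,383.20. Interest = €2,470,452.00, so EBIT − I = €2,150,931.20.
Degree of total leverage = total CM / (EBIT − interest) = €15,822,683.20 / €2,150,931.20 = 7.3562.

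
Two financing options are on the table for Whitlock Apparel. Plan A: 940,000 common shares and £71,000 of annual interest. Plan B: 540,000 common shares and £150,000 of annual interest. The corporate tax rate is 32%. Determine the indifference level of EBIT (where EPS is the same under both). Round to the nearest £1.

£256,650

Set EPS_A = EPS_B: (EBIT − £71,000)(1 − 0.32) ÷ 940,000 = (EBIT − £150,000)(1 − 0.32) ÷ 540,000.
The (1 − t) factor cancels: (EBIT − 71,000) × 540,000 = (EBIT − 150,000) × 940,000.
Solving, EBIT = (150,000·940,000 − 71,000·540,000) / (940,000 − 540,000) = 102,660,000,000 / 400,000 = 256,650.00.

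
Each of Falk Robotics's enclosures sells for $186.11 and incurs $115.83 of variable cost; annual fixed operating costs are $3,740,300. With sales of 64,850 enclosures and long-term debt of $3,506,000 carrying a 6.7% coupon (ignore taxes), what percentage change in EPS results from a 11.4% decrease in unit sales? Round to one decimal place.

Total contribution margin = 64,850 × $70.28 = $4,557,658.00.
Operating income = contribution − fixed costs = $4,557,658.00 − $3,740,300 = $817,358.00.
After interest of $234,902.00, pre-tax earnings = $582,456.00.
DCL = total CM / (EBIT − I) = $4,557,658.00 / $582,456.00 = 7.8249.
EPS therefore changes by 7.8249 × (-11.4%) = -89.2%.

-89.2%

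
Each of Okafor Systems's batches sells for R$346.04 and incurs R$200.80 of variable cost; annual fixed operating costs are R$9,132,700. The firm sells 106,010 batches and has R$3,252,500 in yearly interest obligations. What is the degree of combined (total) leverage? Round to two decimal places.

5.11

At 106,010 units, contribution = 106,010 × R$145.24 = R$15,396,892.40.
EBIT = R$15,396,892.40 − R$9,132,700 = R$6,264,192.40. Interest = R$3,252,500.00.
DOL = R$15,396,892.40 ÷ R$6,264,192.40 = 2.4579; DFL = R$6,264,192.40 ÷ R$3,011,692.40 = 2.0800.
Combined leverage = 2.4579 × 2.0800 = 5.1124.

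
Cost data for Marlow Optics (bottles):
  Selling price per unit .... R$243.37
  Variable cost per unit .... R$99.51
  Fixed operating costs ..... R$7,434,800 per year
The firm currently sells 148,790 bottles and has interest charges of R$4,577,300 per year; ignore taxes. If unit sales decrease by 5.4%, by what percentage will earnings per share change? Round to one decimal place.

-12.3%

Total contribution margin = 148,790 × R$143.86 = R$21,404,929.40.
EBIT = R$21,404,929.40 − R$7,434,800 = R$13,970,129.40.
After interest of R$4,577,300.00, pre-tax earnings = R$9,392,829.40.
Degree of combined leverage = contribution ÷ (EBIT − I) = R$21,404,929.40 ÷ R$9,392,829.40 = 2.2789.
EPS therefore changes by 2.2789 × (-5.4%) = -12.3%.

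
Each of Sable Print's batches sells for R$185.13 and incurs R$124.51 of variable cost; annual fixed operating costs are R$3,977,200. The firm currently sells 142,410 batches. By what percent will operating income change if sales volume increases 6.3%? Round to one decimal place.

+11.7%

Contribution at this volume is 142,410 × R$60.62 = R$8,632,894.20.
EBIT = R$8,632,894.20 − R$3,977,200 = R$4,655,694.20.
So DOL = total CM / EBIT = R$8,632,894.20 / R$4,655,694.20 = 1.8543.
%ΔEBIT = DOL × %ΔSales = 1.8543 × +6.3% = +11.7%.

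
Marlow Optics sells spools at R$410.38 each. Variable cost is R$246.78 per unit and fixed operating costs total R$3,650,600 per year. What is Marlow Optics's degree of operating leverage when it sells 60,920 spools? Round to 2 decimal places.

Total contribution margin = 60,920 × R$163.60 = R$9,966,512.00.
Subtracting fixed costs: EBIT = R$9,966,512.00 − R$3,650,600 = R$6,315,912.00.
DOL = contribution ÷ EBIT = R$9,966,512.00 ÷ R$6,315,912.00 = 1.5780.

1.58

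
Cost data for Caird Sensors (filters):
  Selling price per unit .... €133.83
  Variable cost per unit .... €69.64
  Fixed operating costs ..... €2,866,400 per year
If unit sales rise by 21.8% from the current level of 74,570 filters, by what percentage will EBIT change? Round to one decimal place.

At 74,570 units, contribution = 74,570 × €64.19 = €4,786,648.30.
EBIT = €4,786,648.30 − €2,866,400 = €1,920,248.30.
DOL = contribution ÷ EBIT = €4,786,648.30 ÷ €1,920,248.30 = 2.4927.
So EBIT moves 2.4927 × (+21.8%) = +54.3%.

+54.3%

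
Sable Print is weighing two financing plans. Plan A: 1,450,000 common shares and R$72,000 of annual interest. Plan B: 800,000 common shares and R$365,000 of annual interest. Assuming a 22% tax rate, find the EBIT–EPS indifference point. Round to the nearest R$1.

R$725,615

Set EPS_A = EPS_B: (EBIT − R$72,000)(1 − 0.22) ÷ 1,450,000 = (EBIT − R$365,000)(1 − 0.22) ÷ 800,000.
Cancelling (1 − t) and cross-multiplying: 800,000·(EBIT − 72,000) = 1,450,000·(EBIT − 365,000).
Solving, EBIT = (365,000·1,450,000 − 72,000·800,000) / (1,450,000 − 800,000) = 471,650,000,000 / 650,000 = 725,615.38.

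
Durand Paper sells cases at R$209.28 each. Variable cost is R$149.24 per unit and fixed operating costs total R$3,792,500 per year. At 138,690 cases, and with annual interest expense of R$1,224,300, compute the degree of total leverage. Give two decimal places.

2.52

Total contribution margin = 138,690 × R$60.04 = R$8,326,947.60.
Subtracting fixed costs: EBIT = R$8,326,947.60 − R$3,792,500 = R$4,534,447.60. Interest = R$1,224,300.00.
DOL = R$8,326,947.60 ÷ R$4,534,447.60 = 1.8364; DFL = R$4,534,447.60 ÷ R$3,310,147.60 = 1.3699.
Combined leverage = 1.8364 × 1.3699 = 2.5157.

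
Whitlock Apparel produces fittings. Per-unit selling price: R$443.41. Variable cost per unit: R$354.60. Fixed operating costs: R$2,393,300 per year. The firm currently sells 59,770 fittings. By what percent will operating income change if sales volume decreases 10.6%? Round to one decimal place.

-19.3%

At 59,770 units, contribution = 59,770 × R$88.81 = R$5,308,173.70.
Subtracting fixed costs: EBIT = R$5,308,173.70 − R$2,393,300 = R$2,914,873.70.
Degree of operating leverage = R$5,308,173.70 / R$2,914,873.70 = 1.8211.
Operating income changes by 1.8211 × -10.6% = -19.3%.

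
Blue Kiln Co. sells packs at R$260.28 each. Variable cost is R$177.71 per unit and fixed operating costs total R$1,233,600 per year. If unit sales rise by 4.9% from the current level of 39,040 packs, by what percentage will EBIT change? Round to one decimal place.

+7.9%

Total contribution margin = 39,040 × R$82.57 = R$3,223,532.80.
Subtracting fixed costs: EBIT = R$3,223,532.80 − R$1,233,600 = R$1,989,932.80.
DOL = contribution ÷ EBIT = R$3,223,532.80 ÷ R$1,989,932.80 = 1.6199.
Operating income changes by 1.6199 × +4.9% = +7.9%.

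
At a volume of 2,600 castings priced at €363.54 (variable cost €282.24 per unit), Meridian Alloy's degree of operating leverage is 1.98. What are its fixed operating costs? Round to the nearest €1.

€104,622

Total contribution margin = 2,600 × €81.30 = €211,380.00.
DOL = contribution / EBIT, so EBIT = €211,380.00 / 1.98 = €106,757.58.
Fixed costs = CM − EBIT = €211,380.00 − €106,757.58 = €104,622.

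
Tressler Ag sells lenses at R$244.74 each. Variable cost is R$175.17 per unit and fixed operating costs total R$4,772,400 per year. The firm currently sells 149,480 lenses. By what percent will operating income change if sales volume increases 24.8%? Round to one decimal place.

Contribution at this volume is 149,480 × R$69.57 = R$10,399,323.60.
EBIT = R$10,399,323.60 − R$4,772,400 = R$5,626,923.60.
So DOL = total CM / EBIT = R$10,399,323.60 / R$5,626,923.60 = 1.8481.
So EBIT moves 1.8481 × (+24.8%) = +45.8%.

+45.8%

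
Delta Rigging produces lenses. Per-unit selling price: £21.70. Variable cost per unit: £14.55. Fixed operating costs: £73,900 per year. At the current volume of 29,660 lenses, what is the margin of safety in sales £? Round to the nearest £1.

£419,338

Each unit contributes £21.70 − £14.55 = £7.15. Break-even units = £73,900 ÷ £7.15 = 10,335.66; break-even revenue = 10,335.66 × £21.70 = £224,283.92.
Actual sales revenue = 29,660 × £21.70 = £643,622.00.
Margin of safety = £643,622.00 − £224,283.92 = £419,338.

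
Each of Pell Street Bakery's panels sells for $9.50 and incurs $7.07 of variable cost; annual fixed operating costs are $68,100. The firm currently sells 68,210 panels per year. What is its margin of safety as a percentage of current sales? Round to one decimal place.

58.9%

Each unit contributes $9.50 − $7.07 = $2.43. Break-even units = $68,100 ÷ $2.43 = 28,024.69; break-even revenue = 28,024.69 × $9.50 = $266,234.57.
Actual sales revenue = 68,210 × $9.50 = $647,995.00.
Margin of safety = ($647,995.00 − $266,234.57) ÷ $647,995.00 = 58.9%.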